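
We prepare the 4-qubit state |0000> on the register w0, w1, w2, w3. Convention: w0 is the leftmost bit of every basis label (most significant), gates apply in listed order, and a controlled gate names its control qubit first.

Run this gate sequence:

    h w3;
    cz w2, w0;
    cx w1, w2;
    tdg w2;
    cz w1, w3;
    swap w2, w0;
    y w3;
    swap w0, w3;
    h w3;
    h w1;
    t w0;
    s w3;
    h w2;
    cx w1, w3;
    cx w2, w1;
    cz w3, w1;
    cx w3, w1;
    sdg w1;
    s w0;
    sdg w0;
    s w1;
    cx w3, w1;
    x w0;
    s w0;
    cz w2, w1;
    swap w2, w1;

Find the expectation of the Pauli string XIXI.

The expectation value of XIXI is 0. Key observation: steps 17-22 multiply out to the identity, so the circuit reduces to the remaining gates.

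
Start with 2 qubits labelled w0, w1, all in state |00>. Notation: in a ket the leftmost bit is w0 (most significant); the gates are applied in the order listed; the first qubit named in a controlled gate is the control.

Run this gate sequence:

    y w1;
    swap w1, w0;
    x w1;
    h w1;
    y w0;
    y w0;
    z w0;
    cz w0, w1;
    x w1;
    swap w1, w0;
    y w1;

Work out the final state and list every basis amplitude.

After the circuit, the state carries amplitude -sqrt(2)/2 on |00>, 0 on |01>, -sqrt(2)/2 on |10>, 0 on |11>.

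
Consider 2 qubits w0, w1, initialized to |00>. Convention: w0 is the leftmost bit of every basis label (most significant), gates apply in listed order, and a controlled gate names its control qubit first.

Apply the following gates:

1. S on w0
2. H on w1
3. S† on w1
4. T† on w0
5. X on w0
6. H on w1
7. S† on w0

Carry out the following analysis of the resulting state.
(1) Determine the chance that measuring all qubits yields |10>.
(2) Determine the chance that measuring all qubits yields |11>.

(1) The probability of measuring |10> is 1/2.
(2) A full measurement returns |11> with probability 1/2.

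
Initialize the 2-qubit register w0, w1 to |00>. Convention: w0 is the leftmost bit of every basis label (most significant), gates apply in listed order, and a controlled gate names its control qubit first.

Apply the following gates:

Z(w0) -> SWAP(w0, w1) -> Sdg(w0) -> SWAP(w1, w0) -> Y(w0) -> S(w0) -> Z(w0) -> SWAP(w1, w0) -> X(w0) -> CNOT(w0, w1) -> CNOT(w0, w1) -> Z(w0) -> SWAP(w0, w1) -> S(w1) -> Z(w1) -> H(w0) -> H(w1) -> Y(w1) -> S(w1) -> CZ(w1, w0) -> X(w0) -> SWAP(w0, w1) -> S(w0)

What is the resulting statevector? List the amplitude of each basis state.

The final amplitudes are 1/2 on |00>, -1/2 on |01>, 1/2 on |10>, 1/2 on |11>. Key observation: gates 10-11 undo each other exactly, leaving only the rest of the circuit to track.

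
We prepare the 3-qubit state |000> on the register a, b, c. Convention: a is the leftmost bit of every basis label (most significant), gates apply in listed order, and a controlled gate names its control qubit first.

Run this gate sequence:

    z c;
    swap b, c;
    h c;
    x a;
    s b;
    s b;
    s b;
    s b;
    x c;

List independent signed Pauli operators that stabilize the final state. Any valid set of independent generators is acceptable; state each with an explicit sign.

The stabilizer group can be generated by +IIX, -ZII, +IZI, among other valid generating sets. Key observation: steps 5-8 multiply out to the identity, so the circuit reduces to the remaining gates.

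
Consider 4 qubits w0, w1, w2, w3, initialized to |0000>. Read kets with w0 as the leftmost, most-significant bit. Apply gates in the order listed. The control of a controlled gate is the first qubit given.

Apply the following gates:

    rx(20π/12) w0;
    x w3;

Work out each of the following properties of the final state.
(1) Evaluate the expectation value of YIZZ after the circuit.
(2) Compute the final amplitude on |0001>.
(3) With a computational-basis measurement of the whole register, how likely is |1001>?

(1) The expectation value of YIZZ is -sqrt(3)/2.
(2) |0001> carries amplitude -sqrt(3)/2 in the final state.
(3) Outcome |1001> occurs with probability 1/4.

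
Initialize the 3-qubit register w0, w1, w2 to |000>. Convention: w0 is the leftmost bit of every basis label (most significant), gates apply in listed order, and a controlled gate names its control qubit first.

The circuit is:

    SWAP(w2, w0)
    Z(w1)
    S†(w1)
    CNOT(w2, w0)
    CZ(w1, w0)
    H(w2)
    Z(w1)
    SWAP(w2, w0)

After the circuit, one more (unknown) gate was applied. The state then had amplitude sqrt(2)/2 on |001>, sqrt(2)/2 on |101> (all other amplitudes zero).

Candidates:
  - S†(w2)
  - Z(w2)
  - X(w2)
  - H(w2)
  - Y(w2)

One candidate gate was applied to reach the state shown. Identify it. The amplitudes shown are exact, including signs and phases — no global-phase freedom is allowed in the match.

The unique candidate consistent with the amplitudes is X(w2).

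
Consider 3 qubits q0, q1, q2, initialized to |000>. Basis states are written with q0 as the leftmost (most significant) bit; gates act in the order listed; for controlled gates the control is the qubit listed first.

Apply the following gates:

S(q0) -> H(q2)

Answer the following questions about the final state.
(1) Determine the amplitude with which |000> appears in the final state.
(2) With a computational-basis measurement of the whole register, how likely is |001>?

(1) |000> carries amplitude sqrt(2)/2 in the final state.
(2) The probability of measuring |001> is 1/2.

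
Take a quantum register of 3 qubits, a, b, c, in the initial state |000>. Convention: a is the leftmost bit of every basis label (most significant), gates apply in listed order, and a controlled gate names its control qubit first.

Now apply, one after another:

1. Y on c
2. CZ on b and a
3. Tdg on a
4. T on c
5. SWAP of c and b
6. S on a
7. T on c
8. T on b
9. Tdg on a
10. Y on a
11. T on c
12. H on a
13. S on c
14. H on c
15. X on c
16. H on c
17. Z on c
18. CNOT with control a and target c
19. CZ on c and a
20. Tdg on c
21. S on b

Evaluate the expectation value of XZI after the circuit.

In the final state, XZI has expectation 0.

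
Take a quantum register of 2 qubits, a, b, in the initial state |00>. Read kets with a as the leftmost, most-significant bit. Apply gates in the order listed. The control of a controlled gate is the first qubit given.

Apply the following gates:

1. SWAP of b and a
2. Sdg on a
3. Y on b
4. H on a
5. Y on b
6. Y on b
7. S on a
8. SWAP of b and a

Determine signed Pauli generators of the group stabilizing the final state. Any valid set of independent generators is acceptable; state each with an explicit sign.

The stabilizer group can be generated by +IY, -ZI, among other valid generating sets.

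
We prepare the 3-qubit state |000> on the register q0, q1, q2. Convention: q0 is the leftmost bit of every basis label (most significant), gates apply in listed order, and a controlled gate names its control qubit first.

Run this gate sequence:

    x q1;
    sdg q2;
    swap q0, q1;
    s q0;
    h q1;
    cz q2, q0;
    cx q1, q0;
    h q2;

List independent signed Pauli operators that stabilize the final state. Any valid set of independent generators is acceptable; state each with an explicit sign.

The final state is stabilized by the group generated by +XXI, +IIX, -ZZI; other independent generating sets are equally valid.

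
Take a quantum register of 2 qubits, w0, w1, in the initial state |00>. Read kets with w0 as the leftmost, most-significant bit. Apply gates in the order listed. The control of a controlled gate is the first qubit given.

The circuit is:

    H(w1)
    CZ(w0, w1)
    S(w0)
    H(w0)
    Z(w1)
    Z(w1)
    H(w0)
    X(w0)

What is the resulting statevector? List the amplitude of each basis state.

After the circuit, the state carries amplitude 0 on |00>, 0 on |01>, sqrt(2)/2 on |10>, sqrt(2)/2 on |11>.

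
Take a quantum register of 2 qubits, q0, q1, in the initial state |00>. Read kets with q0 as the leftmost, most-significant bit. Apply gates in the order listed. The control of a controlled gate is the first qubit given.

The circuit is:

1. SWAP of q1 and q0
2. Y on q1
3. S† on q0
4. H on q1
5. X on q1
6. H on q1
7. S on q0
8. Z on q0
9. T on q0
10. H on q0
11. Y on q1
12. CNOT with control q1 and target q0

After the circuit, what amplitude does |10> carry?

|10> carries amplitude -sqrt(2)/2 in the final state.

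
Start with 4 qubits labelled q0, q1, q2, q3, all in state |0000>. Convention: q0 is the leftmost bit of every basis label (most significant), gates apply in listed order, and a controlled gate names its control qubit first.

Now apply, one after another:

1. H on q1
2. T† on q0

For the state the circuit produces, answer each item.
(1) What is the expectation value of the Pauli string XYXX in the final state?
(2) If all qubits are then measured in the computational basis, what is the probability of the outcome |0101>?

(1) The expectation value of XYXX is 0.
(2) A full measurement returns |0101> with probability 0.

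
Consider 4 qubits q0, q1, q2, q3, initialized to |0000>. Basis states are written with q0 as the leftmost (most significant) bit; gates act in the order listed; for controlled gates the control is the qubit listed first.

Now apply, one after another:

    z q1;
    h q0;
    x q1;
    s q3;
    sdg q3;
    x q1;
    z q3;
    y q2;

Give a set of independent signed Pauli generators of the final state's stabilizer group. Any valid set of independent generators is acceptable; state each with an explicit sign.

The final state is stabilized by the group generated by +XIII, +IZII, -IIZI, +IIIZ; other independent generating sets are equally valid. Key observation: the block from step 3 through step 6 cancels to the identity and can be dropped.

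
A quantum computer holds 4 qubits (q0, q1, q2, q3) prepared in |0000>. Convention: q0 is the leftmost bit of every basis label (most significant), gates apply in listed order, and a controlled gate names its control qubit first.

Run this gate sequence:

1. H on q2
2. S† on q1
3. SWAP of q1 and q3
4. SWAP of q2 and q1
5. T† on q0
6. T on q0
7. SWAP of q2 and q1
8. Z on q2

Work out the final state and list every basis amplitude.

After the circuit, the state carries amplitude sqrt(2)/2 on |0000>, -sqrt(2)/2 on |0010>, and 0 on every other basis state. Key observation: gates 4-7 undo each other exactly, leaving only the rest of the circuit to track.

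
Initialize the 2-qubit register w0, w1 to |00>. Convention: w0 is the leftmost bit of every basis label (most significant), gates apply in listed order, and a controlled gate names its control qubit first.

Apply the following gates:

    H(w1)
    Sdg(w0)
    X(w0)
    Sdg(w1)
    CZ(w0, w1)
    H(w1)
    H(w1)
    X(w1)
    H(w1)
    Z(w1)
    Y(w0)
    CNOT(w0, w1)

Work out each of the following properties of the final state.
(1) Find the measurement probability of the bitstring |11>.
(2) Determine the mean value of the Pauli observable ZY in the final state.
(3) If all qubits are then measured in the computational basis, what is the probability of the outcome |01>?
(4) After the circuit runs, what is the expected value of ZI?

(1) The probability of measuring |11> is 0. Key observation: gates 7-10 undo each other exactly, leaving only the rest of the circuit to track.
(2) The expectation value of ZY is -1.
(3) The probability of measuring |01> is 1/2.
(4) In the final state, ZI has expectation 1.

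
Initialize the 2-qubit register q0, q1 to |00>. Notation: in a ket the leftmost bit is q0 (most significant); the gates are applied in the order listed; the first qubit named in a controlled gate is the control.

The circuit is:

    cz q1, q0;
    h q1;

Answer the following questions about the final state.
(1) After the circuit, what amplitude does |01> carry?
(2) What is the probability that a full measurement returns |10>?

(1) The amplitude on |01> is sqrt(2)/2.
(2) A full measurement returns |10> with probability 0.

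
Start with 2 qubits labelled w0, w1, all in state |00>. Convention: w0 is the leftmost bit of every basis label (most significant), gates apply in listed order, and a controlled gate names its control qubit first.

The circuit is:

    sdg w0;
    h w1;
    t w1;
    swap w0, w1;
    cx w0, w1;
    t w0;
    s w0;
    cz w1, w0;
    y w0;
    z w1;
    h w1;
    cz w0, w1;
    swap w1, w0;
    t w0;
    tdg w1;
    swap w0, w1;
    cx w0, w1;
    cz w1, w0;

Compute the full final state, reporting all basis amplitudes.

The resulting statevector has amplitude I/2 on |00>, -exp(3*I*pi/4)/2 on |01>, -I/2 on |10>, -exp(I*pi/4)/2 on |11>.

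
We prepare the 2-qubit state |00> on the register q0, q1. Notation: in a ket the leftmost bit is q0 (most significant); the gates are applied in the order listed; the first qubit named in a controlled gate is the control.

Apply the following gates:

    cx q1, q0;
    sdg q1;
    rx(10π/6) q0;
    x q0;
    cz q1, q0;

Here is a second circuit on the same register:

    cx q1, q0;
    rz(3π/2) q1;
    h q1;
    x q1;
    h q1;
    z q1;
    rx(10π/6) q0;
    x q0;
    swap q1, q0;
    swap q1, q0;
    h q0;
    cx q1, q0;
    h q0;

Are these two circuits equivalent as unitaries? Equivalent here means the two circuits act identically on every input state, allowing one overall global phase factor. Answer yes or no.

Yes: on every input state the two circuits agree up to one overall phase factor.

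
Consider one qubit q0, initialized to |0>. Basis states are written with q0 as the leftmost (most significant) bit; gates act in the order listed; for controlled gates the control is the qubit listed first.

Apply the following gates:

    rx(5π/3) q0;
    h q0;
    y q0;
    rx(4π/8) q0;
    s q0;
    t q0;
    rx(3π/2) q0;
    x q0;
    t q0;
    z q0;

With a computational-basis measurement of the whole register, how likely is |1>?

The probability of measuring |1> is sqrt(2)/8 + 1/2.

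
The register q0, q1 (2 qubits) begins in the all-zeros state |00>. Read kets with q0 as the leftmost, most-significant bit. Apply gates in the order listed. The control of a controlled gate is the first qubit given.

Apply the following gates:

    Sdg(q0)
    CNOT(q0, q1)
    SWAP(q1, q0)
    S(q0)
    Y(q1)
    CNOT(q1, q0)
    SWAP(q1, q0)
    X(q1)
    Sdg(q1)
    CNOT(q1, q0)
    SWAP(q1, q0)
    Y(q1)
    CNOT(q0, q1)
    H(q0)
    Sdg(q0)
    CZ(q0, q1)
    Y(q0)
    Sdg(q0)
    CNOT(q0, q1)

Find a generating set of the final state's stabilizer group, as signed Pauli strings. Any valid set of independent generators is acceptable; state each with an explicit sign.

One valid set of independent stabilizer generators is -XX, +ZZ (any independent generating set of the same group is equally correct).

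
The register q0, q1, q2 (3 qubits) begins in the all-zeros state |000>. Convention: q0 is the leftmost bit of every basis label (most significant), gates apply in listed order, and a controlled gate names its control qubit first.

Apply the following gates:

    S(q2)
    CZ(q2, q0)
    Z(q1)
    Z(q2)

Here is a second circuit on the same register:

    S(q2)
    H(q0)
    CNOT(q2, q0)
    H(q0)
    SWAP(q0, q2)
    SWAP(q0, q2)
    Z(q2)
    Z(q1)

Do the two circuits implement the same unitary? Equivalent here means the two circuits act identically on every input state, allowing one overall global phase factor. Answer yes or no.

Yes: on every input state the two circuits agree up to one overall phase factor.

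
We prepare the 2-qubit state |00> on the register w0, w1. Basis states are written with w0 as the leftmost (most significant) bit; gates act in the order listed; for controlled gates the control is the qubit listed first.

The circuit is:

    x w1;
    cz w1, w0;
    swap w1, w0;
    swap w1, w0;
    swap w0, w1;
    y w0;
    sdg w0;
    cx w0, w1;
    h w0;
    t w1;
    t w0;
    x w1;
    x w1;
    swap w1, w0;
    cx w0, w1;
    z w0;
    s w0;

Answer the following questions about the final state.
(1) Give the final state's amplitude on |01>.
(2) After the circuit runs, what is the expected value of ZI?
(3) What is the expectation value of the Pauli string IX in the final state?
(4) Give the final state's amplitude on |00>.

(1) The final state's coefficient on |01> equals -sqrt(2)*exp(3*I*pi/4)/2. Key observation: the block from step 12 through step 13 cancels to the identity and can be dropped.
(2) The observable ZI averages to 1.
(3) In the final state, IX has expectation sqrt(2)/2.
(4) The amplitude on |00> is -sqrt(2)*I/2.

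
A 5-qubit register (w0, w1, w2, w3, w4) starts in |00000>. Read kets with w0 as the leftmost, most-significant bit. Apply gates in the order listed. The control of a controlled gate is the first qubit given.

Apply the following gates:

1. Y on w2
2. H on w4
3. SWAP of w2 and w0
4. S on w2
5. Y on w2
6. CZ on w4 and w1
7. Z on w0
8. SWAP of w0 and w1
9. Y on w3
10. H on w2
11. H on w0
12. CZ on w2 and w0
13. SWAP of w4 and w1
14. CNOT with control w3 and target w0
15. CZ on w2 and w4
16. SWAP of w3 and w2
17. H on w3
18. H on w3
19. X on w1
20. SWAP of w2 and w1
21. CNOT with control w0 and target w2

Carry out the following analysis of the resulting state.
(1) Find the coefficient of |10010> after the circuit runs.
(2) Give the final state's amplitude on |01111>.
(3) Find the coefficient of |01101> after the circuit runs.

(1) The amplitude on |10010> is 0.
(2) |01111> carries amplitude -sqrt(2)*I/4 in the final state.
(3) |01101> carries amplitude sqrt(2)*I/4 in the final state.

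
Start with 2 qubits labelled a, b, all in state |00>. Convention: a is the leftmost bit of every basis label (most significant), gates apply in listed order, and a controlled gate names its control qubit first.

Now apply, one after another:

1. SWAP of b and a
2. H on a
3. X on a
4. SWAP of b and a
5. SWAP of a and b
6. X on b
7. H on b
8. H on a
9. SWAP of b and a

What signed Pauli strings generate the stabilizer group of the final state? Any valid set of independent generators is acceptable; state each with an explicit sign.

One valid set of independent stabilizer generators is -XI, +IZ (any independent generating set of the same group is equally correct).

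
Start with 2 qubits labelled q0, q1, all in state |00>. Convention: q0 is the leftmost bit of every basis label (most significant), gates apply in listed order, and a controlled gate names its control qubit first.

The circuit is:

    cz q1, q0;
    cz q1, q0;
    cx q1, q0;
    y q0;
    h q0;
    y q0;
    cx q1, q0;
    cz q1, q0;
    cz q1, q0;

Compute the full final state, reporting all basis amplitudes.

The resulting statevector has amplitude -sqrt(2)/2 on |00>, 0 on |01>, -sqrt(2)/2 on |10>, 0 on |11>.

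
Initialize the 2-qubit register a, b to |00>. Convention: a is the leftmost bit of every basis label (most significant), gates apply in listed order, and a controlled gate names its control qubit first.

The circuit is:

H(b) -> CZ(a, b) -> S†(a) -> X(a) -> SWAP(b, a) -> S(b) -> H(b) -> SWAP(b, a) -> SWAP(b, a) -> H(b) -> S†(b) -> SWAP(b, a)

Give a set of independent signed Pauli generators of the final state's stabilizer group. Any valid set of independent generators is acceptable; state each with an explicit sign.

The stabilizer group can be generated by +IX, -ZI, among other valid generating sets. Key observation: steps 5-12 multiply out to the identity, so the circuit reduces to the remaining gates.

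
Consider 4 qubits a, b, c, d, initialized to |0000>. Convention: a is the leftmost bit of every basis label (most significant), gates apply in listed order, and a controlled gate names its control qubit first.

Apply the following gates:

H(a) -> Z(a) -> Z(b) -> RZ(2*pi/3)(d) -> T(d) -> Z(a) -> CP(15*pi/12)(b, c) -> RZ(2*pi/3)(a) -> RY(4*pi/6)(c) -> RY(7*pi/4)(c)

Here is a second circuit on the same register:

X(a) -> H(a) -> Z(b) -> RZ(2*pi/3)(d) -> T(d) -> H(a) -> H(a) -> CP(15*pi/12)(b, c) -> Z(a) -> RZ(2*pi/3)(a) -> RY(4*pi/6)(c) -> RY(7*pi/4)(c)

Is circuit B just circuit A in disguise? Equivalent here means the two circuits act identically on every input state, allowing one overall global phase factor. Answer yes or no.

Yes: on every input state the two circuits agree up to one overall phase factor.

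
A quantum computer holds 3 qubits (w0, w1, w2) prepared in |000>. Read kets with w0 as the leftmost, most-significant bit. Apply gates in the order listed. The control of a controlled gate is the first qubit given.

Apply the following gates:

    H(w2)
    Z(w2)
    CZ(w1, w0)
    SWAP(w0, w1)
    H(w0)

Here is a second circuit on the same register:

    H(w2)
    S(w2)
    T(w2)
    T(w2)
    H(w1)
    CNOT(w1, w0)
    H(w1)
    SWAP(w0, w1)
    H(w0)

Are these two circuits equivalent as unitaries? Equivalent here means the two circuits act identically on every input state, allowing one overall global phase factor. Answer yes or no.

No, they are not equivalent — no single phase factor reconciles the two unitaries.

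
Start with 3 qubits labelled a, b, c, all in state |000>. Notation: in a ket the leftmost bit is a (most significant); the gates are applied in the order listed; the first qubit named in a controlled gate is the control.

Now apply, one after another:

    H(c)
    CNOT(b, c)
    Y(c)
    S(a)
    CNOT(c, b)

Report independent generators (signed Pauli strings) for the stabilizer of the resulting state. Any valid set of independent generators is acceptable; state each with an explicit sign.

One valid set of independent stabilizer generators is -IXX, +ZII, +IZZ (any independent generating set of the same group is equally correct).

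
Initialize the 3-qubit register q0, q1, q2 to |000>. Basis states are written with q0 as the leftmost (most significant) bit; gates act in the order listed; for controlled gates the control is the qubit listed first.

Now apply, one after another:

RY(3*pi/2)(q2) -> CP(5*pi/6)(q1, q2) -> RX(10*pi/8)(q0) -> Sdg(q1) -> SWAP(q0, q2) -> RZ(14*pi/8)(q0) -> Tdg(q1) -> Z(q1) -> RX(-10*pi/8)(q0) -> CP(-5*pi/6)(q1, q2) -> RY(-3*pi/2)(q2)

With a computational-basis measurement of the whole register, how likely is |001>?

The probability of measuring |001> is 3/8.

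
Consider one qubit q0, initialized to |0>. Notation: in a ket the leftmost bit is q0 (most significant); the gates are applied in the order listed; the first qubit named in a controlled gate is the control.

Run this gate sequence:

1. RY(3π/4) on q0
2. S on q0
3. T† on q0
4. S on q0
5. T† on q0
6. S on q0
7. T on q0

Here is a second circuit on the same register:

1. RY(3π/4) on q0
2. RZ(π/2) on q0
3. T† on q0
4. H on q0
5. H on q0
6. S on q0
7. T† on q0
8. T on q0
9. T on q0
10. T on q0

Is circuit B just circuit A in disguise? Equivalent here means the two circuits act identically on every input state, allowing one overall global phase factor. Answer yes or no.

Yes, they are equivalent — the unitaries differ by at most a global phase.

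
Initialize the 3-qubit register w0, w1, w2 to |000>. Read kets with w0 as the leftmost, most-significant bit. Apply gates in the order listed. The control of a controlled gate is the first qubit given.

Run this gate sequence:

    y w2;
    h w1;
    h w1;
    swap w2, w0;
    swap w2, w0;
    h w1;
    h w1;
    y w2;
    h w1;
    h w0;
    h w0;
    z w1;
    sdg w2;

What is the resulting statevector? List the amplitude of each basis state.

The resulting statevector has amplitude sqrt(2)/2 on |000>, -sqrt(2)/2 on |010>, and 0 on every other basis state. Key observation: the block from step 1 through step 8 cancels to the identity and can be dropped.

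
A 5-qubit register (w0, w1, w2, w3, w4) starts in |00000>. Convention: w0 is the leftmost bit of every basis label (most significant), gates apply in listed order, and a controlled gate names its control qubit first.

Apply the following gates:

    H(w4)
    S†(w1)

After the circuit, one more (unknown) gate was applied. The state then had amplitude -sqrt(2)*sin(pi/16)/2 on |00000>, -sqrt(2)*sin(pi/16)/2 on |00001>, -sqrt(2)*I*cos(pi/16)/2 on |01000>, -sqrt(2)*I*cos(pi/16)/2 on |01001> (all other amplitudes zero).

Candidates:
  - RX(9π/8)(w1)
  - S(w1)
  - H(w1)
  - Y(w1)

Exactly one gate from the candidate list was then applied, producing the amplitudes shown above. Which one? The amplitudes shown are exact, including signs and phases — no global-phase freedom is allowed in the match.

The applied gate was RX(9π/8)(w1).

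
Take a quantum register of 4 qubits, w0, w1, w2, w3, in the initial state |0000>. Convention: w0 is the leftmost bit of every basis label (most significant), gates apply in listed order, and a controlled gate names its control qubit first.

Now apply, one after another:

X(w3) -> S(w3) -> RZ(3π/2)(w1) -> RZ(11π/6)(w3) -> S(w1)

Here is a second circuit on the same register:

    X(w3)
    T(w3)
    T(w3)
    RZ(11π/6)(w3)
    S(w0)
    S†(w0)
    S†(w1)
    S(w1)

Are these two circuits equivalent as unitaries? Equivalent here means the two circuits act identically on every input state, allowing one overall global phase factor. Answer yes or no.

Yes — the two circuits implement the same unitary up to a global phase.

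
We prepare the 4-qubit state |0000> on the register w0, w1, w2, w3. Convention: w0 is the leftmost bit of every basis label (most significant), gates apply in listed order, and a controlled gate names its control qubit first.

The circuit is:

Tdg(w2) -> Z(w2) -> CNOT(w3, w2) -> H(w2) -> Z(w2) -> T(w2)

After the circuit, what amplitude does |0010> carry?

The amplitude on |0010> is -sqrt(2)*exp(I*pi/4)/2.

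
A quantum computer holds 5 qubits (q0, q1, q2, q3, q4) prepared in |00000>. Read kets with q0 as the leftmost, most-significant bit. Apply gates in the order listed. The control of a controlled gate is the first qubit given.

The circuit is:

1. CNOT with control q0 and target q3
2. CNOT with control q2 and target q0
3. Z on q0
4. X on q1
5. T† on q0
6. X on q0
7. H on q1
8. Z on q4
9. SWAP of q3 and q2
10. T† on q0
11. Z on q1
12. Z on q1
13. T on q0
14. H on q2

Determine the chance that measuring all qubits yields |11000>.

The probability of measuring |11000> is 1/4. Key observation: the block from step 10 through step 13 cancels to the identity and can be dropped.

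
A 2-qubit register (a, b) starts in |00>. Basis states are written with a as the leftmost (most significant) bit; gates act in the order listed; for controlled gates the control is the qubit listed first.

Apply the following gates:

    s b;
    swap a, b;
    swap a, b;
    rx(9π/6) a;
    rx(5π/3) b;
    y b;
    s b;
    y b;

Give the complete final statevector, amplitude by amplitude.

The resulting statevector has amplitude sqrt(6)*I/4 on |00>, sqrt(2)*I/4 on |01>, -sqrt(6)/4 on |10>, -sqrt(2)/4 on |11>.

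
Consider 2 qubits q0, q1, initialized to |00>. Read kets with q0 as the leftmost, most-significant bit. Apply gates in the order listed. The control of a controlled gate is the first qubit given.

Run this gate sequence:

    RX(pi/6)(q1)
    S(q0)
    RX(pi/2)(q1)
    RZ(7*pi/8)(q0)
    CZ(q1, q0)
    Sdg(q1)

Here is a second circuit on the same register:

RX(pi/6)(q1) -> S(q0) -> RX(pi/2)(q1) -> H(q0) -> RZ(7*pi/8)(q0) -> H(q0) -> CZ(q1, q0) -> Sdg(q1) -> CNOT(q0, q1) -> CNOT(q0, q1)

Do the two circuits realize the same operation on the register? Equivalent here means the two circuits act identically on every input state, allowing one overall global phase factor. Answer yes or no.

No — the two circuits implement different unitaries, even allowing a global phase.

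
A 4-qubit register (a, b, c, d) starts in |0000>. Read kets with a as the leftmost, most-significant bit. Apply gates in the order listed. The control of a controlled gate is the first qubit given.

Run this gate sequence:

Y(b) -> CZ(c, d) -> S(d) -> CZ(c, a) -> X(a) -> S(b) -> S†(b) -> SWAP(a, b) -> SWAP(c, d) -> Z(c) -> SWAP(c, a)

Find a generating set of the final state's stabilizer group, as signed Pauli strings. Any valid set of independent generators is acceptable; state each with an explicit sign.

The final state is stabilized by the group generated by +ZIII, -IZII, -IIZI, +IIIZ; other independent generating sets are equally valid. Key observation: gates 6-7 undo each other exactly, leaving only the rest of the circuit to track.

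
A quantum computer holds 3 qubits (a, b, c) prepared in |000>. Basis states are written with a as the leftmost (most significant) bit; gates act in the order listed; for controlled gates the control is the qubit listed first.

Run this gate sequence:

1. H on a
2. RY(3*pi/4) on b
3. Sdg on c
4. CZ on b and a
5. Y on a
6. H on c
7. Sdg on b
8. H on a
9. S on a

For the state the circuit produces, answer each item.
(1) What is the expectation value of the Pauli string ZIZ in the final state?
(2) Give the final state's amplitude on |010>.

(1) The observable ZIZ averages to 0.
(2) The amplitude on |010> is sqrt(2*sqrt(2) + 4)/4.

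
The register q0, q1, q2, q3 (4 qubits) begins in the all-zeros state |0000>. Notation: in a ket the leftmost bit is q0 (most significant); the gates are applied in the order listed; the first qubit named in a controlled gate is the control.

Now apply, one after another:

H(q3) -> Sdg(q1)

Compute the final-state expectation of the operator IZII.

In the final state, IZII has expectation 1.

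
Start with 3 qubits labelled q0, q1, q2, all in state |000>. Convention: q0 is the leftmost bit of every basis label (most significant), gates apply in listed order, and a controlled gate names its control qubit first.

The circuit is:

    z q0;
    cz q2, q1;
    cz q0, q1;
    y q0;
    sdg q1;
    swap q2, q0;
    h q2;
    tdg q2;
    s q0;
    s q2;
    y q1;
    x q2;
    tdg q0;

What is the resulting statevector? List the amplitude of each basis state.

The resulting statevector has amplitude sqrt(2)*exp(I*pi/4)/2 on |010>, -sqrt(2)/2 on |011>, and 0 on every other basis state.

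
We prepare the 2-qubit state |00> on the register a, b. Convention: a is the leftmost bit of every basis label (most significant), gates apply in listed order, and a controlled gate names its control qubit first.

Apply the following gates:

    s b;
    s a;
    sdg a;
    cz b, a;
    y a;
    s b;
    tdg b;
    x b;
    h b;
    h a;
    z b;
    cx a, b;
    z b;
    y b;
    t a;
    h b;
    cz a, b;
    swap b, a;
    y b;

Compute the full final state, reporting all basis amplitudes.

After the circuit, the state carries amplitude -sqrt(2)*exp(3*I*pi/4)/2 on |00>, -sqrt(2)*I/2 on |01>, 0 on |10>, 0 on |11>.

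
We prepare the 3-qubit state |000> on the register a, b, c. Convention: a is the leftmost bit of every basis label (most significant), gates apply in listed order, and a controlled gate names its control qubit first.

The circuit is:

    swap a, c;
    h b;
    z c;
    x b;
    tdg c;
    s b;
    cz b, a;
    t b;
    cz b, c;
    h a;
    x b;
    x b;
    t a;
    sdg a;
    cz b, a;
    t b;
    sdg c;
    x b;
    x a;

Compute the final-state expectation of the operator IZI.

The observable IZI averages to 0. Key observation: the block from step 11 through step 12 cancels to the identity and can be dropped.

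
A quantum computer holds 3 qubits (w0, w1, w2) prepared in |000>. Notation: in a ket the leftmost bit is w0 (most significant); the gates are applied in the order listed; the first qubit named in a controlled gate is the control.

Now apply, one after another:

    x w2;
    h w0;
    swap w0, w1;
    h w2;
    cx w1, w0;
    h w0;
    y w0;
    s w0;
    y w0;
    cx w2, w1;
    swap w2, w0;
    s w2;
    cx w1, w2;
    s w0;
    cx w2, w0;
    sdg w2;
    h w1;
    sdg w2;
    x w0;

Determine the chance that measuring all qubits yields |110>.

Outcome |110> occurs with probability 1/4.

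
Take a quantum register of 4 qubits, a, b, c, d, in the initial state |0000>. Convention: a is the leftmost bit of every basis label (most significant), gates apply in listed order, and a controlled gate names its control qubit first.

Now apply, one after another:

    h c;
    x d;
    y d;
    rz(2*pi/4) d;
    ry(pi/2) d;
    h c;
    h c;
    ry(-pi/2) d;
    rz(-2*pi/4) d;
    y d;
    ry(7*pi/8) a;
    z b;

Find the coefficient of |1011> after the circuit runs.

|1011> carries amplitude sqrt(2)*cos(pi/16)/2 in the final state. Key observation: steps 3-10 multiply out to the identity, so the circuit reduces to the remaining gates.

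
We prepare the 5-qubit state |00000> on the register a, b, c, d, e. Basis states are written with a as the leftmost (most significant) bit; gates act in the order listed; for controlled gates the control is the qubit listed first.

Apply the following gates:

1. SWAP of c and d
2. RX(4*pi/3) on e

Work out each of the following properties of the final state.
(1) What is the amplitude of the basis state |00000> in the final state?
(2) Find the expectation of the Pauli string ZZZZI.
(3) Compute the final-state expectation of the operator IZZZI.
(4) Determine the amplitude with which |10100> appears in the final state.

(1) |00000> carries amplitude -1/2 in the final state.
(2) The expectation value of ZZZZI is 1.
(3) The observable IZZZI averages to 1.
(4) |10100> carries amplitude 0 in the final state.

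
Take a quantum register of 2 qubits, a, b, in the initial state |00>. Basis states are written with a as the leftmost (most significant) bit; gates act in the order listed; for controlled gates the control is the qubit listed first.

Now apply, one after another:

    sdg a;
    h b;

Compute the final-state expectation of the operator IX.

The observable IX averages to 1.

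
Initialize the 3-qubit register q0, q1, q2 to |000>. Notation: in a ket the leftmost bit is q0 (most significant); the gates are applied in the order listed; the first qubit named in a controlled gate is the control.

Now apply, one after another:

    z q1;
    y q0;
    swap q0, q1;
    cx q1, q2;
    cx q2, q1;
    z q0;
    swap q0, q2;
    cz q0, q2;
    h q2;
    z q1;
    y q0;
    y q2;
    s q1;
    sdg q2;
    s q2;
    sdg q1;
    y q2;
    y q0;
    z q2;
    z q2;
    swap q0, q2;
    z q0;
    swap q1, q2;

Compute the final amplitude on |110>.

|110> carries amplitude -sqrt(2)*I/2 in the final state. Key observation: gates 11-18 undo each other exactly, leaving only the rest of the circuit to track.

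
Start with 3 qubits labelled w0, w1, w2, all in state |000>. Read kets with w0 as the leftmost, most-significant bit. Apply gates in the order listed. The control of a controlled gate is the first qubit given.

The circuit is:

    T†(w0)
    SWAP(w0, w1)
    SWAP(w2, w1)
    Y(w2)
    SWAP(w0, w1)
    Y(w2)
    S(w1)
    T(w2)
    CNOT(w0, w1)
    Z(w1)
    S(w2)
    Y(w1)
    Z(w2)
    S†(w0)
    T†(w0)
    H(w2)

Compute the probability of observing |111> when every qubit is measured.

Outcome |111> occurs with probability 0.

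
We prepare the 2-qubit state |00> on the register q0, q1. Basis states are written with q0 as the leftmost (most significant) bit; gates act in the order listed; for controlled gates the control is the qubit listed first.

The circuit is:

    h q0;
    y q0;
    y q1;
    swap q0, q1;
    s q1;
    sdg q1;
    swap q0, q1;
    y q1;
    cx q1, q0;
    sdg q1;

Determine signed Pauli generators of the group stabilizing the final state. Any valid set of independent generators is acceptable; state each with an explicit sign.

One valid set of independent stabilizer generators is -XI, +IZ (any independent generating set of the same group is equally correct). Key observation: the block from step 3 through step 8 cancels to the identity and can be dropped.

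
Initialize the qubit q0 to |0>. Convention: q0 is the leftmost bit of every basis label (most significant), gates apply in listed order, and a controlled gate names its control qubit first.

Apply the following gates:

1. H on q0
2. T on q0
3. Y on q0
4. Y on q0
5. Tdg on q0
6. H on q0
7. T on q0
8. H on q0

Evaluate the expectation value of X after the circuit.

In the final state, X has expectation 1. Key observation: steps 2-5 multiply out to the identity, so the circuit reduces to the remaining gates.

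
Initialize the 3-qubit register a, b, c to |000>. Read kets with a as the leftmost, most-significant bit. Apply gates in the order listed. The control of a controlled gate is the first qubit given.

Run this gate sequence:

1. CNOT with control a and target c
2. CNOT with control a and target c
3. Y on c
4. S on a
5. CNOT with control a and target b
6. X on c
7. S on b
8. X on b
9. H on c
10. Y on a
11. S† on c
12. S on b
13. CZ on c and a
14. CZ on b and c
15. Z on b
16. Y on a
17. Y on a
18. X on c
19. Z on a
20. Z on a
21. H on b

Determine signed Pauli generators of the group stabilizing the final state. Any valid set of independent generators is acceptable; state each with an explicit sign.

One valid set of independent stabilizer generators is -IXI, +IIY, -ZII (any independent generating set of the same group is equally correct).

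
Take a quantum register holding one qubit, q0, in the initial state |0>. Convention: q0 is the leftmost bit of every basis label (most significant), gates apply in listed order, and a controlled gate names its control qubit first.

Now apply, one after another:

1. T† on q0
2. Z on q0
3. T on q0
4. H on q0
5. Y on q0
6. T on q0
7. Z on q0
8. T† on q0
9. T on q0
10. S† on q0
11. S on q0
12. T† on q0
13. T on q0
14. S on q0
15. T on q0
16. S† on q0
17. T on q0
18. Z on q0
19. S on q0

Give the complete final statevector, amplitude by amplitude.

The final amplitudes are -sqrt(2)*I/2 on |0>, -sqrt(2)*exp(3*I*pi/4)/2 on |1>.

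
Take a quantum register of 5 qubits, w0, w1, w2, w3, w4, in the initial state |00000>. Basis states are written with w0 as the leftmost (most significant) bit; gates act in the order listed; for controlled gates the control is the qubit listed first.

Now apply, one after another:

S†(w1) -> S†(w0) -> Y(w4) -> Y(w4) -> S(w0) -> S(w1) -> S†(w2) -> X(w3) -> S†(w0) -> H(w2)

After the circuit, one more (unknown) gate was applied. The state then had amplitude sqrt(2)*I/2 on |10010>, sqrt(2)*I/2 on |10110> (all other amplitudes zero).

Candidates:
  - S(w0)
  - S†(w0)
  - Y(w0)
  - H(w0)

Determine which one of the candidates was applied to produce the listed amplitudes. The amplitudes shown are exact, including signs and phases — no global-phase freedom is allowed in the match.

The unique candidate consistent with the amplitudes is Y(w0). Key observation: the block from step 1 through step 6 cancels to the identity and can be dropped.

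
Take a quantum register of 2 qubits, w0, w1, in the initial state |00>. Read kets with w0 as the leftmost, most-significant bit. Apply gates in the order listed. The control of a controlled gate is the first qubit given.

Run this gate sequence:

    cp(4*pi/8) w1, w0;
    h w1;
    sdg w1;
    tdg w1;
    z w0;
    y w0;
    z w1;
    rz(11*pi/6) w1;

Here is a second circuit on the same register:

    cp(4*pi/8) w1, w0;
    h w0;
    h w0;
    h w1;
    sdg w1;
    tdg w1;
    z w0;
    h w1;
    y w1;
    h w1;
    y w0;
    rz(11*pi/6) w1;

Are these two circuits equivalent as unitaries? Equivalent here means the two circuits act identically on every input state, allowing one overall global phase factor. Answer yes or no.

No, they are not equivalent — no single phase factor reconciles the two unitaries.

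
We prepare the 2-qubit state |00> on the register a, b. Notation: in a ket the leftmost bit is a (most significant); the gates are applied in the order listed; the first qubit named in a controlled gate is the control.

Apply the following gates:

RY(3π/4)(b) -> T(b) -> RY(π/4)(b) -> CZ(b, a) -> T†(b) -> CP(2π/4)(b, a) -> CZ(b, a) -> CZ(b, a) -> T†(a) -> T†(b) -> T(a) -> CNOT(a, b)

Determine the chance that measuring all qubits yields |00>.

A full measurement returns |00> with probability 1/4 - sqrt(2)/8.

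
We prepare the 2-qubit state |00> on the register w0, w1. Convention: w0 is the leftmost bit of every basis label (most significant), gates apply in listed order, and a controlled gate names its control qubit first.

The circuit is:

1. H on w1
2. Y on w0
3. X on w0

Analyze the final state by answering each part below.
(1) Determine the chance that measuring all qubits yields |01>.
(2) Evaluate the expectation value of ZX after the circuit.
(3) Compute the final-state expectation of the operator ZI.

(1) Outcome |01> occurs with probability 1/2.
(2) The observable ZX averages to 1.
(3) The expectation value of ZI is 1.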